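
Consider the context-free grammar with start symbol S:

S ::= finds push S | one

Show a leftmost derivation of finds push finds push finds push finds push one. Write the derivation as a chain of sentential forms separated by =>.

S => finds push S   [S ::= finds push S]
finds push S => finds push finds push S   [S ::= finds push S]
finds push finds push S => finds push finds push finds push S   [S ::= finds push S]
finds push finds push finds push S => finds push finds push finds push finds push S   [S ::= finds push S]
finds push finds push finds push finds push S => finds push finds push finds push finds push one   [S ::= one]

S => finds push S => finds push finds push S => finds push finds push finds push S => finds push finds push finds push finds push S => finds push finds push finds push finds push one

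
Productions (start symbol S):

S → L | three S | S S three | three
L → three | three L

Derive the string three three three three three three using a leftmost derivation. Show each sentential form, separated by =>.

S => three S   [S → three S]
three S => three L   [S → L]
three L => three three L   [L → three L]
three three L => three three three L   [L → three L]
three three three L => three three three three L   [L → three L]
three three three three L => three three three three three L   [L → three L]
three three three three three L => three three three three three three   [L → three]

S => three S => three L => three three L => three three three L => three three three three L => three three three three three L => three three three three three three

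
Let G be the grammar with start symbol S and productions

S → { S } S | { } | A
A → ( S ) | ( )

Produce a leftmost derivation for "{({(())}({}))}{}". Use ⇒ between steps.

S ⇒ {S}S ⇒ {A}S ⇒ {(S)}S ⇒ {({S}S)}S ⇒ {({A}S)}S ⇒ {({(S)}S)}S ⇒ {({(A)}S)}S ⇒ {({(())}S)}S ⇒ {({(())}A)}S ⇒ {({(())}(S))}S ⇒ {({(())}({}))}S ⇒ {({(())}({}))}{}

S ⇒ {S}S   [S → { S } S]
{S}S ⇒ {A}S   [S → A]
{A}S ⇒ {(S)}S   [A → ( S )]
{(S)}S ⇒ {({S}S)}S   [S → { S } S]
{({S}S)}S ⇒ {({A}S)}S   [S → A]
{({A}S)}S ⇒ {({(S)}S)}S   [A → ( S )]
{({(S)}S)}S ⇒ {({(A)}S)}S   [S → A]
{({(A)}S)}S ⇒ {({(())}S)}S   [A → ( )]
{({(())}S)}S ⇒ {({(())}A)}S   [S → A]
{({(())}A)}S ⇒ {({(())}(S))}S   [A → ( S )]
{({(())}(S))}S ⇒ {({(())}({}))}S   [S → { }]
{({(())}({}))}S ⇒ {({(())}({}))}{}   [S → { }]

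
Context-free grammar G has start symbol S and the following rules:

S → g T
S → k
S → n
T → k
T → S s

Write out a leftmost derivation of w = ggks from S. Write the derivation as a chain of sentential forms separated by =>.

S => gT   [S → g T]
gT => gSs   [T → S s]
gSs => ggTs   [S → g T]
ggTs => ggks   [T → k]

S => gT => gSs => ggTs => ggks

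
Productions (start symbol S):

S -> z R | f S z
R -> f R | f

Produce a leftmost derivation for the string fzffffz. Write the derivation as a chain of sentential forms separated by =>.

S=>fSz=>fzRz=>fzfRz=>fzffRz=>fzfffRz=>fzffffz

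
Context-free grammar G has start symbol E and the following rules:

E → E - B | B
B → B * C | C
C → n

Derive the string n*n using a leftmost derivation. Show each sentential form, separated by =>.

E=>B=>B*C=>C*C=>n*C=>n*n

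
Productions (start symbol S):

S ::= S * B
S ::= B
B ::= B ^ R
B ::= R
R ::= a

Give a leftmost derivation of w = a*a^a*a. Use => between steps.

S=>S*B=>S*B*B=>B*B*B=>R*B*B=>a*B*B=>a*B^R*B=>a*R^R*B=>a*a^R*B=>a*a^a*B=>a*a^a*R=>a*a^a*a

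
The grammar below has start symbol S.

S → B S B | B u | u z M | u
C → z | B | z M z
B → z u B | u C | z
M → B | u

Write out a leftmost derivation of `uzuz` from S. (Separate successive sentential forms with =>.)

S => BSB   [S → B S B]
BSB => uCSB   [B → u C]
uCSB => uBSB   [C → B]
uBSB => uzSB   [B → z]
uzSB => uzuB   [S → u]
uzuB => uzuz   [B → z]

S=>BSB=>uCSB=>uBSB=>uzSB=>uzuB=>uzuz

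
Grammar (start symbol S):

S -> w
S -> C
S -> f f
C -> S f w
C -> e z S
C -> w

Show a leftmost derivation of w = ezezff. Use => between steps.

S => C => ezS => ezC => ezezS => ezezff

S => C   [S -> C]
C => ezS   [C -> e z S]
ezS => ezC   [S -> C]
ezC => ezezS   [C -> e z S]
ezezS => ezezff   [S -> f f]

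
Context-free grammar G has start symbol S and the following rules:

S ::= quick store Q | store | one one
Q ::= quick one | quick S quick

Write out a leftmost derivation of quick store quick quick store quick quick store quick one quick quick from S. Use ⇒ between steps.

S ⇒ quick store Q   [S ::= quick store Q]
quick store Q ⇒ quick store quick S quick   [Q ::= quick S quick]
quick store quick S quick ⇒ quick store quick quick store Q quick   [S ::= quick store Q]
quick store quick quick store Q quick ⇒ quick store quick quick store quick S quick quick   [Q ::= quick S quick]
quick store quick quick store quick S quick quick ⇒ quick store quick quick store quick quick store Q quick quick   [S ::= quick store Q]
quick store quick quick store quick quick store Q quick quick ⇒ quick store quick quick store quick quick store quick one quick quick   [Q ::= quick one]

S ⇒ quick store Q ⇒ quick store quick S quick ⇒ quick store quick quick store Q quick ⇒ quick store quick quick store quick S quick quick ⇒ quick store quick quick store quick quick store Q quick quick ⇒ quick store quick quick store quick quick store quick one quick quick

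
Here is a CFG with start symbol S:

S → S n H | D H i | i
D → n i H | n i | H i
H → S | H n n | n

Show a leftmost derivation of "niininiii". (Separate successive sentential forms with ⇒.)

S⇒DHi⇒niHHi⇒niSHi⇒niiHi⇒niiSi⇒niiDHii⇒niiniHHii⇒niininHii⇒niininSii⇒niininiii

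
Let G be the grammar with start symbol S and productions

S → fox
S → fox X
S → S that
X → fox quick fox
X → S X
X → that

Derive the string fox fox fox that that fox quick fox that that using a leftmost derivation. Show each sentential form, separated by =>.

S => S that => S that that => fox X that that => fox S X that that => fox fox X X that that => fox fox S X X that that => fox fox S that X X that that => fox fox fox that X X that that => fox fox fox that that X that that => fox fox fox that that fox quick fox that that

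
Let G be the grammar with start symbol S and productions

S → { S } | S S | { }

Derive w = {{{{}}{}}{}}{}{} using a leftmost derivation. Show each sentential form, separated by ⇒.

S ⇒ SS ⇒ SSS ⇒ {S}SS ⇒ {SS}SS ⇒ {{S}S}SS ⇒ {{SS}S}SS ⇒ {{{S}S}S}SS ⇒ {{{{}}S}S}SS ⇒ {{{{}}{}}S}SS ⇒ {{{{}}{}}{}}SS ⇒ {{{{}}{}}{}}{}S ⇒ {{{{}}{}}{}}{}{}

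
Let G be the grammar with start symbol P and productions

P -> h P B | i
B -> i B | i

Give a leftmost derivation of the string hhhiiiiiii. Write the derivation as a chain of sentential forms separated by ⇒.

P ⇒ hPB   [P -> h P B]
hPB ⇒ hhPBB   [P -> h P B]
hhPBB ⇒ hhhPBBB   [P -> h P B]
hhhPBBB ⇒ hhhiBBB   [P -> i]
hhhiBBB ⇒ hhhiiBBB   [B -> i B]
hhhiiBBB ⇒ hhhiiiBBB   [B -> i B]
hhhiiiBBB ⇒ hhhiiiiBB   [B -> i]
hhhiiiiBB ⇒ hhhiiiiiB   [B -> i]
hhhiiiiiB ⇒ hhhiiiiiiB   [B -> i B]
hhhiiiiiiB ⇒ hhhiiiiiii   [B -> i]

P ⇒ hPB ⇒ hhPBB ⇒ hhhPBBB ⇒ hhhiBBB ⇒ hhhiiBBB ⇒ hhhiiiBBB ⇒ hhhiiiiBB ⇒ hhhiiiiiB ⇒ hhhiiiiiiB ⇒ hhhiiiiiii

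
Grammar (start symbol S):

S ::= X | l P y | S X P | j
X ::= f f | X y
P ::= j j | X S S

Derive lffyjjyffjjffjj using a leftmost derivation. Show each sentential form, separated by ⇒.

S ⇒ SXP   [S ::= S X P]
SXP ⇒ SXPXP   [S ::= S X P]
SXPXP ⇒ lPyXPXP   [S ::= l P y]
lPyXPXP ⇒ lXSSyXPXP   [P ::= X S S]
lXSSyXPXP ⇒ lXySSyXPXP   [X ::= X y]
lXySSyXPXP ⇒ lffySSyXPXP   [X ::= f f]
lffySSyXPXP ⇒ lffyjSyXPXP   [S ::= j]
lffyjSyXPXP ⇒ lffyjjyXPXP   [S ::= j]
lffyjjyXPXP ⇒ lffyjjyffPXP   [X ::= f f]
lffyjjyffPXP ⇒ lffyjjyffjjXP   [P ::= j j]
lffyjjyffjjXP ⇒ lffyjjyffjjffP   [X ::= f f]
lffyjjyffjjffP ⇒ lffyjjyffjjffjj   [P ::= j j]

S ⇒ SXP ⇒ SXPXP ⇒ lPyXPXP ⇒ lXSSyXPXP ⇒ lXySSyXPXP ⇒ lffySSyXPXP ⇒ lffyjSyXPXP ⇒ lffyjjyXPXP ⇒ lffyjjyffPXP ⇒ lffyjjyffjjXP ⇒ lffyjjyffjjffP ⇒ lffyjjyffjjffjj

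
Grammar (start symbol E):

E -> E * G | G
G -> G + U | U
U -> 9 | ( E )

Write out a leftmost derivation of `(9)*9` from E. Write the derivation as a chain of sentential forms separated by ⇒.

E ⇒ E*G ⇒ G*G ⇒ U*G ⇒ (E)*G ⇒ (G)*G ⇒ (U)*G ⇒ (9)*G ⇒ (9)*U ⇒ (9)*9

E ⇒ E*G   [E -> E * G]
E*G ⇒ G*G   [E -> G]
G*G ⇒ U*G   [G -> U]
U*G ⇒ (E)*G   [U -> ( E )]
(E)*G ⇒ (G)*G   [E -> G]
(G)*G ⇒ (U)*G   [G -> U]
(U)*G ⇒ (9)*G   [U -> 9]
(9)*G ⇒ (9)*U   [G -> U]
(9)*U ⇒ (9)*9   [U -> 9]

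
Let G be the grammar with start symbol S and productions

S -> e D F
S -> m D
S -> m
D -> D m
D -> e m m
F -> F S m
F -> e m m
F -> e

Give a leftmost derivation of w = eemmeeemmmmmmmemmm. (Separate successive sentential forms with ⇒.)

S ⇒ eDF ⇒ eemmF ⇒ eemmFSm ⇒ eemmeSm ⇒ eemmeeDFm ⇒ eemmeeDmFm ⇒ eemmeeDmmFm ⇒ eemmeeDmmmFm ⇒ eemmeeDmmmmFm ⇒ eemmeeDmmmmmFm ⇒ eemmeeemmmmmmmFm ⇒ eemmeeemmmmmmmemmm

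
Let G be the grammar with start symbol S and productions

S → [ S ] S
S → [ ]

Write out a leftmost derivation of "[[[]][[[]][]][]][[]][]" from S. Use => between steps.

S=>[S]S=>[[S]S]S=>[[[]]S]S=>[[[]][S]S]S=>[[[]][[S]S]S]S=>[[[]][[[]]S]S]S=>[[[]][[[]][]]S]S=>[[[]][[[]][]][]]S=>[[[]][[[]][]][]][S]S=>[[[]][[[]][]][]][[]]S=>[[[]][[[]][]][]][[]][]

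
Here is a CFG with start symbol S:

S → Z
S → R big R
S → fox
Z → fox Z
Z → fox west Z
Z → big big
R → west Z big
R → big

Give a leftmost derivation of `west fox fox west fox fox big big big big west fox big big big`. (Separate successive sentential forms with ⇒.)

S ⇒ R big R   [S → R big R]
R big R ⇒ west Z big big R   [R → west Z big]
west Z big big R ⇒ west fox Z big big R   [Z → fox Z]
west fox Z big big R ⇒ west fox fox west Z big big R   [Z → fox west Z]
west fox fox west Z big big R ⇒ west fox fox west fox Z big big R   [Z → fox Z]
west fox fox west fox Z big big R ⇒ west fox fox west fox fox Z big big R   [Z → fox Z]
west fox fox west fox fox Z big big R ⇒ west fox fox west fox fox big big big big R   [Z → big big]
west fox fox west fox fox big big big big R ⇒ west fox fox west fox fox big big big big west Z big   [R → west Z big]
west fox fox west fox fox big big big big west Z big ⇒ west fox fox west fox fox big big big big west fox Z big   [Z → fox Z]
west fox fox west fox fox big big big big west fox Z big ⇒ west fox fox west fox fox big big big big west fox big big big   [Z → big big]

S ⇒ R big R ⇒ west Z big big R ⇒ west fox Z big big R ⇒ west fox fox west Z big big R ⇒ west fox fox west fox Z big big R ⇒ west fox fox west fox fox Z big big R ⇒ west fox fox west fox fox big big big big R ⇒ west fox fox west fox fox big big big big west Z big ⇒ west fox fox west fox fox big big big big west fox Z big ⇒ west fox fox west fox fox big big big big west fox big big big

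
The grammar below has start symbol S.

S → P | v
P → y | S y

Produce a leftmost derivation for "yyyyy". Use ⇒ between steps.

S ⇒ P   [S → P]
P ⇒ Sy   [P → S y]
Sy ⇒ Py   [S → P]
Py ⇒ Syy   [P → S y]
Syy ⇒ Pyy   [S → P]
Pyy ⇒ Syyy   [P → S y]
Syyy ⇒ Pyyy   [S → P]
Pyyy ⇒ Syyyy   [P → S y]
Syyyy ⇒ Pyyyy   [S → P]
Pyyyy ⇒ yyyyy   [P → y]

S ⇒ P ⇒ Sy ⇒ Py ⇒ Syy ⇒ Pyy ⇒ Syyy ⇒ Pyyy ⇒ Syyyy ⇒ Pyyyy ⇒ yyyyy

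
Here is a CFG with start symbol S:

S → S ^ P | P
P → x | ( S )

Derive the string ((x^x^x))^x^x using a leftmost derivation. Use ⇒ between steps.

S ⇒ S^P   [S → S ^ P]
S^P ⇒ S^P^P   [S → S ^ P]
S^P^P ⇒ P^P^P   [S → P]
P^P^P ⇒ (S)^P^P   [P → ( S )]
(S)^P^P ⇒ (P)^P^P   [S → P]
(P)^P^P ⇒ ((S))^P^P   [P → ( S )]
((S))^P^P ⇒ ((S^P))^P^P   [S → S ^ P]
((S^P))^P^P ⇒ ((S^P^P))^P^P   [S → S ^ P]
((S^P^P))^P^P ⇒ ((P^P^P))^P^P   [S → P]
((P^P^P))^P^P ⇒ ((x^P^P))^P^P   [P → x]
((x^P^P))^P^P ⇒ ((x^x^P))^P^P   [P → x]
((x^x^P))^P^P ⇒ ((x^x^x))^P^P   [P → x]
((x^x^x))^P^P ⇒ ((x^x^x))^x^P   [P → x]
((x^x^x))^x^P ⇒ ((x^x^x))^x^x   [P → x]

S ⇒ S^P ⇒ S^P^P ⇒ P^P^P ⇒ (S)^P^P ⇒ (P)^P^P ⇒ ((S))^P^P ⇒ ((S^P))^P^P ⇒ ((S^P^P))^P^P ⇒ ((P^P^P))^P^P ⇒ ((x^P^P))^P^P ⇒ ((x^x^P))^P^P ⇒ ((x^x^x))^P^P ⇒ ((x^x^x))^x^P ⇒ ((x^x^x))^x^x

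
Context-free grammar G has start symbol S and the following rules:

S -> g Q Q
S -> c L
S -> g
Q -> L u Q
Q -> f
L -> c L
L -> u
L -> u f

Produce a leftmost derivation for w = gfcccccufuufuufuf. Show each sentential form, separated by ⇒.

S ⇒ gQQ ⇒ gfQ ⇒ gfLuQ ⇒ gfcLuQ ⇒ gfccLuQ ⇒ gfcccLuQ ⇒ gfccccLuQ ⇒ gfcccccLuQ ⇒ gfcccccufuQ ⇒ gfcccccufuLuQ ⇒ gfcccccufuufuQ ⇒ gfcccccufuufuLuQ ⇒ gfcccccufuufuufuQ ⇒ gfcccccufuufuufuf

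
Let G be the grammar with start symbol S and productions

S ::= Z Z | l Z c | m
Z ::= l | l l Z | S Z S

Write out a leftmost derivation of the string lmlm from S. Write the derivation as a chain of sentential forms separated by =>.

S=>ZZ=>lZ=>lSZS=>lmZS=>lmlS=>lmlm

S => ZZ   [S ::= Z Z]
ZZ => lZ   [Z ::= l]
lZ => lSZS   [Z ::= S Z S]
lSZS => lmZS   [S ::= m]
lmZS => lmlS   [Z ::= l]
lmlS => lmlm   [S ::= m]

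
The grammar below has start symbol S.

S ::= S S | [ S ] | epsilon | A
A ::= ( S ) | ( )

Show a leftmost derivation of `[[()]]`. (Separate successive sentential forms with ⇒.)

S ⇒ [S]   [S ::= [ S ]]
[S] ⇒ [[S]]   [S ::= [ S ]]
[[S]] ⇒ [[SS]]   [S ::= S S]
[[SS]] ⇒ [[SSS]]   [S ::= S S]
[[SSS]] ⇒ [[SSSS]]   [S ::= S S]
[[SSSS]] ⇒ [[ASSS]]   [S ::= A]
[[ASSS]] ⇒ [[()SSS]]   [A ::= ( )]
[[()SSS]] ⇒ [[()SS]]   [S ::= epsilon]
[[()SS]] ⇒ [[()S]]   [S ::= epsilon]
[[()S]] ⇒ [[()]]   [S ::= epsilon]

S ⇒ [S] ⇒ [[S]] ⇒ [[SS]] ⇒ [[SSS]] ⇒ [[SSSS]] ⇒ [[ASSS]] ⇒ [[()SSS]] ⇒ [[()SS]] ⇒ [[()S]] ⇒ [[()]]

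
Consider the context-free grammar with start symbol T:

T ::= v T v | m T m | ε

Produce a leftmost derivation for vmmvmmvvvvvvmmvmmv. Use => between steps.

T => vTv => vmTmv => vmmTmmv => vmmvTvmmv => vmmvmTmvmmv => vmmvmmTmmvmmv => vmmvmmvTvmmvmmv => vmmvmmvvTvvmmvmmv => vmmvmmvvvTvvvmmvmmv => vmmvmmvvvvvvmmvmmv

T => vTv   [T ::= v T v]
vTv => vmTmv   [T ::= m T m]
vmTmv => vmmTmmv   [T ::= m T m]
vmmTmmv => vmmvTvmmv   [T ::= v T v]
vmmvTvmmv => vmmvmTmvmmv   [T ::= m T m]
vmmvmTmvmmv => vmmvmmTmmvmmv   [T ::= m T m]
vmmvmmTmmvmmv => vmmvmmvTvmmvmmv   [T ::= v T v]
vmmvmmvTvmmvmmv => vmmvmmvvTvvmmvmmv   [T ::= v T v]
vmmvmmvvTvvmmvmmv => vmmvmmvvvTvvvmmvmmv   [T ::= v T v]
vmmvmmvvvTvvvmmvmmv => vmmvmmvvvvvvmmvmmv   [T ::= ε]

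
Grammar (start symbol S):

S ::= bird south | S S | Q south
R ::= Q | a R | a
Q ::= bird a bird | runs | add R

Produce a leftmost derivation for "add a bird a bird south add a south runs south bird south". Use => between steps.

S => S S => S S S => Q south S S => add R south S S => add a R south S S => add a Q south S S => add a bird a bird south S S => add a bird a bird south Q south S => add a bird a bird south add R south S => add a bird a bird south add a south S => add a bird a bird south add a south S S => add a bird a bird south add a south Q south S => add a bird a bird south add a south runs south S => add a bird a bird south add a south runs south bird south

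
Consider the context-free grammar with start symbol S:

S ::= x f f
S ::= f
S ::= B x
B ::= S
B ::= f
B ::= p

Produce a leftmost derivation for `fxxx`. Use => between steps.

S => Bx   [S ::= B x]
Bx => Sx   [B ::= S]
Sx => Bxx   [S ::= B x]
Bxx => Sxx   [B ::= S]
Sxx => Bxxx   [S ::= B x]
Bxxx => Sxxx   [B ::= S]
Sxxx => fxxx   [S ::= f]

S=>Bx=>Sx=>Bxx=>Sxx=>Bxxx=>Sxxx=>fxxx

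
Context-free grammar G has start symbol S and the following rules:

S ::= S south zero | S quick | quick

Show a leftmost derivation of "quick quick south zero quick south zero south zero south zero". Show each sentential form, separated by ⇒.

S ⇒ S south zero ⇒ S south zero south zero ⇒ S south zero south zero south zero ⇒ S quick south zero south zero south zero ⇒ S south zero quick south zero south zero south zero ⇒ S quick south zero quick south zero south zero south zero ⇒ quick quick south zero quick south zero south zero south zero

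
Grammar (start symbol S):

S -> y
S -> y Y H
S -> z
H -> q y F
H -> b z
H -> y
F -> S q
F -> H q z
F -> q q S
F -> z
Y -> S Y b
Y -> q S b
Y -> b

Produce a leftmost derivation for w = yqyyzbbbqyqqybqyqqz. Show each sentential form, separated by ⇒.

S⇒yYH⇒yqSbH⇒yqyYHbH⇒yqySYbHbH⇒yqyyYbHbH⇒yqyySYbbHbH⇒yqyyzYbbHbH⇒yqyyzbbbHbH⇒yqyyzbbbqyFbH⇒yqyyzbbbqyqqSbH⇒yqyyzbbbqyqqybH⇒yqyyzbbbqyqqybqyF⇒yqyyzbbbqyqqybqyqqS⇒yqyyzbbbqyqqybqyqqz

S ⇒ yYH   [S -> y Y H]
yYH ⇒ yqSbH   [Y -> q S b]
yqSbH ⇒ yqyYHbH   [S -> y Y H]
yqyYHbH ⇒ yqySYbHbH   [Y -> S Y b]
yqySYbHbH ⇒ yqyyYbHbH   [S -> y]
yqyyYbHbH ⇒ yqyySYbbHbH   [Y -> S Y b]
yqyySYbbHbH ⇒ yqyyzYbbHbH   [S -> z]
yqyyzYbbHbH ⇒ yqyyzbbbHbH   [Y -> b]
yqyyzbbbHbH ⇒ yqyyzbbbqyFbH   [H -> q y F]
yqyyzbbbqyFbH ⇒ yqyyzbbbqyqqSbH   [F -> q q S]
yqyyzbbbqyqqSbH ⇒ yqyyzbbbqyqqybH   [S -> y]
yqyyzbbbqyqqybH ⇒ yqyyzbbbqyqqybqyF   [H -> q y F]
yqyyzbbbqyqqybqyF ⇒ yqyyzbbbqyqqybqyqqS   [F -> q q S]
yqyyzbbbqyqqybqyqqS ⇒ yqyyzbbbqyqqybqyqqz   [S -> z]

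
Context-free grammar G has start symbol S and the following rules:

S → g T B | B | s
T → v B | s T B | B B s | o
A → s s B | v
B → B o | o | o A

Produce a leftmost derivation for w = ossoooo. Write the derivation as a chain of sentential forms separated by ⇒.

S ⇒ B ⇒ oA ⇒ ossB ⇒ ossBo ⇒ ossBoo ⇒ ossBooo ⇒ ossoooo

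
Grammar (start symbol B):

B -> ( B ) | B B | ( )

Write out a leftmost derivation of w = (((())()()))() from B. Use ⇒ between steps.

B ⇒ BB ⇒ (B)B ⇒ ((B))B ⇒ ((BB))B ⇒ ((BBB))B ⇒ (((B)BB))B ⇒ (((())BB))B ⇒ (((())()B))B ⇒ (((())()()))B ⇒ (((())()()))()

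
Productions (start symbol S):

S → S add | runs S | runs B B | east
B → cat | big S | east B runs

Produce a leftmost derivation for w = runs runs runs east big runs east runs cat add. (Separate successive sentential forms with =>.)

S => S add => runs S add => runs runs S add => runs runs runs B B add => runs runs runs east B runs B add => runs runs runs east big S runs B add => runs runs runs east big runs S runs B add => runs runs runs east big runs east runs B add => runs runs runs east big runs east runs cat add

S => S add   [S → S add]
S add => runs S add   [S → runs S]
runs S add => runs runs S add   [S → runs S]
runs runs S add => runs runs runs B B add   [S → runs B B]
runs runs runs B B add => runs runs runs east B runs B add   [B → east B runs]
runs runs runs east B runs B add => runs runs runs east big S runs B add   [B → big S]
runs runs runs east big S runs B add => runs runs runs east big runs S runs B add   [S → runs S]
runs runs runs east big runs S runs B add => runs runs runs east big runs east runs B add   [S → east]
runs runs runs east big runs east runs B add => runs runs runs east big runs east runs cat add   [B → cat]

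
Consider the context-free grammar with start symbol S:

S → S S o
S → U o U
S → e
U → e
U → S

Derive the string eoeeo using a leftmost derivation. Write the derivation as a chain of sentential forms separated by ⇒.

S ⇒ SSo   [S → S S o]
SSo ⇒ UoUSo   [S → U o U]
UoUSo ⇒ SoUSo   [U → S]
SoUSo ⇒ eoUSo   [S → e]
eoUSo ⇒ eoeSo   [U → e]
eoeSo ⇒ eoeeo   [S → e]

S ⇒ SSo ⇒ UoUSo ⇒ SoUSo ⇒ eoUSo ⇒ eoeSo ⇒ eoeeo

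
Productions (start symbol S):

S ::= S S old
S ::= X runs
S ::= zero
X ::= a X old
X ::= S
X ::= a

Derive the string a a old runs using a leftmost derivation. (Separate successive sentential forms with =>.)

S => X runs   [S ::= X runs]
X runs => a X old runs   [X ::= a X old]
a X old runs => a a old runs   [X ::= a]

S => X runs => a X old runs => a a old runs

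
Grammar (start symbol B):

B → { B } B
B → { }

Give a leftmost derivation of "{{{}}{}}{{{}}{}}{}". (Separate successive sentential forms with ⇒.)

B ⇒ {B}B ⇒ {{B}B}B ⇒ {{{}}B}B ⇒ {{{}}{}}B ⇒ {{{}}{}}{B}B ⇒ {{{}}{}}{{B}B}B ⇒ {{{}}{}}{{{}}B}B ⇒ {{{}}{}}{{{}}{}}B ⇒ {{{}}{}}{{{}}{}}{}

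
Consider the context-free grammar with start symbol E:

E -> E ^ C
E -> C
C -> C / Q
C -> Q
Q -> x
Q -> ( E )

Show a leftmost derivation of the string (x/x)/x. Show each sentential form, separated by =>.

E => C   [E -> C]
C => C/Q   [C -> C / Q]
C/Q => Q/Q   [C -> Q]
Q/Q => (E)/Q   [Q -> ( E )]
(E)/Q => (C)/Q   [E -> C]
(C)/Q => (C/Q)/Q   [C -> C / Q]
(C/Q)/Q => (Q/Q)/Q   [C -> Q]
(Q/Q)/Q => (x/Q)/Q   [Q -> x]
(x/Q)/Q => (x/x)/Q   [Q -> x]
(x/x)/Q => (x/x)/x   [Q -> x]

E=>C=>C/Q=>Q/Q=>(E)/Q=>(C)/Q=>(C/Q)/Q=>(Q/Q)/Q=>(x/Q)/Q=>(x/x)/Q=>(x/x)/x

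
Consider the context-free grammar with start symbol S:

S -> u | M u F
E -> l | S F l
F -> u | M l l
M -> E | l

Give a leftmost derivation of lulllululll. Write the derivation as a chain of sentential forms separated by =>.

S => MuF   [S -> M u F]
MuF => EuF   [M -> E]
EuF => SFluF   [E -> S F l]
SFluF => MuFFluF   [S -> M u F]
MuFFluF => luFFluF   [M -> l]
luFFluF => luMllFluF   [F -> M l l]
luMllFluF => lulllFluF   [M -> l]
lulllFluF => lullluluF   [F -> u]
lullluluF => lullluluMll   [F -> M l l]
lullluluMll => lulllululll   [M -> l]

S=>MuF=>EuF=>SFluF=>MuFFluF=>luFFluF=>luMllFluF=>lulllFluF=>lullluluF=>lullluluMll=>lulllululll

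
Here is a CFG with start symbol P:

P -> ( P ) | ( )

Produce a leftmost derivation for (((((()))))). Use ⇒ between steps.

P⇒(P)⇒((P))⇒(((P)))⇒((((P))))⇒(((((P)))))⇒(((((())))))

P ⇒ (P)   [P -> ( P )]
(P) ⇒ ((P))   [P -> ( P )]
((P)) ⇒ (((P)))   [P -> ( P )]
(((P))) ⇒ ((((P))))   [P -> ( P )]
((((P)))) ⇒ (((((P)))))   [P -> ( P )]
(((((P))))) ⇒ (((((())))))   [P -> ( )]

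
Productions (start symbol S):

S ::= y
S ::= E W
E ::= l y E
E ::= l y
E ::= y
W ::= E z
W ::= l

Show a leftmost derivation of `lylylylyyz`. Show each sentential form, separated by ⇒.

S ⇒ EW   [S ::= E W]
EW ⇒ lyEW   [E ::= l y E]
lyEW ⇒ lylyEW   [E ::= l y E]
lylyEW ⇒ lylylyEW   [E ::= l y E]
lylylyEW ⇒ lylylylyW   [E ::= l y]
lylylylyW ⇒ lylylylyEz   [W ::= E z]
lylylylyEz ⇒ lylylylyyz   [E ::= y]

S⇒EW⇒lyEW⇒lylyEW⇒lylylyEW⇒lylylylyW⇒lylylylyEz⇒lylylylyyz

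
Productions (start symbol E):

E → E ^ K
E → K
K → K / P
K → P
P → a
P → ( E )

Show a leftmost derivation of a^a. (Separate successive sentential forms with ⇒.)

E ⇒ E^K   [E → E ^ K]
E^K ⇒ K^K   [E → K]
K^K ⇒ P^K   [K → P]
P^K ⇒ a^K   [P → a]
a^K ⇒ a^P   [K → P]
a^P ⇒ a^a   [P → a]

E⇒E^K⇒K^K⇒P^K⇒a^K⇒a^P⇒a^a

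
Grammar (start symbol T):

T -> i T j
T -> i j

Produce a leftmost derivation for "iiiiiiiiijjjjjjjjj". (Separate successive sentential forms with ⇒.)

T ⇒ iTj   [T -> i T j]
iTj ⇒ iiTjj   [T -> i T j]
iiTjj ⇒ iiiTjjj   [T -> i T j]
iiiTjjj ⇒ iiiiTjjjj   [T -> i T j]
iiiiTjjjj ⇒ iiiiiTjjjjj   [T -> i T j]
iiiiiTjjjjj ⇒ iiiiiiTjjjjjj   [T -> i T j]
iiiiiiTjjjjjj ⇒ iiiiiiiTjjjjjjj   [T -> i T j]
iiiiiiiTjjjjjjj ⇒ iiiiiiiiTjjjjjjjj   [T -> i T j]
iiiiiiiiTjjjjjjjj ⇒ iiiiiiiiijjjjjjjjj   [T -> i j]

T ⇒ iTj ⇒ iiTjj ⇒ iiiTjjj ⇒ iiiiTjjjj ⇒ iiiiiTjjjjj ⇒ iiiiiiTjjjjjj ⇒ iiiiiiiTjjjjjjj ⇒ iiiiiiiiTjjjjjjjj ⇒ iiiiiiiiijjjjjjjjj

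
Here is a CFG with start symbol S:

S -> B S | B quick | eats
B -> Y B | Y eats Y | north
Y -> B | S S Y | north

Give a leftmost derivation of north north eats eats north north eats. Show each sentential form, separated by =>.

S => B S   [S -> B S]
B S => Y B S   [B -> Y B]
Y B S => S S Y B S   [Y -> S S Y]
S S Y B S => B S S Y B S   [S -> B S]
B S S Y B S => Y B S S Y B S   [B -> Y B]
Y B S S Y B S => north B S S Y B S   [Y -> north]
north B S S Y B S => north north S S Y B S   [B -> north]
north north S S Y B S => north north eats S Y B S   [S -> eats]
north north eats S Y B S => north north eats eats Y B S   [S -> eats]
north north eats eats Y B S => north north eats eats north B S   [Y -> north]
north north eats eats north B S => north north eats eats north north S   [B -> north]
north north eats eats north north S => north north eats eats north north eats   [S -> eats]

S => B S => Y B S => S S Y B S => B S S Y B S => Y B S S Y B S => north B S S Y B S => north north S S Y B S => north north eats S Y B S => north north eats eats Y B S => north north eats eats north B S => north north eats eats north north S => north north eats eats north north eats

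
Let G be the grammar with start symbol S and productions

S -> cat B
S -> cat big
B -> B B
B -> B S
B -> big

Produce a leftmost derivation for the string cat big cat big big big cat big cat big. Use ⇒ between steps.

S ⇒ cat B   [S -> cat B]
cat B ⇒ cat B S   [B -> B S]
cat B S ⇒ cat B S S   [B -> B S]
cat B S S ⇒ cat B B S S   [B -> B B]
cat B B S S ⇒ cat B B B S S   [B -> B B]
cat B B B S S ⇒ cat B S B B S S   [B -> B S]
cat B S B B S S ⇒ cat big S B B S S   [B -> big]
cat big S B B S S ⇒ cat big cat big B B S S   [S -> cat big]
cat big cat big B B S S ⇒ cat big cat big big B S S   [B -> big]
cat big cat big big B S S ⇒ cat big cat big big big S S   [B -> big]
cat big cat big big big S S ⇒ cat big cat big big big cat big S   [S -> cat big]
cat big cat big big big cat big S ⇒ cat big cat big big big cat big cat big   [S -> cat big]

S ⇒ cat B ⇒ cat B S ⇒ cat B S S ⇒ cat B B S S ⇒ cat B B B S S ⇒ cat B S B B S S ⇒ cat big S B B S S ⇒ cat big cat big B B S S ⇒ cat big cat big big B S S ⇒ cat big cat big big big S S ⇒ cat big cat big big big cat big S ⇒ cat big cat big big big cat big cat big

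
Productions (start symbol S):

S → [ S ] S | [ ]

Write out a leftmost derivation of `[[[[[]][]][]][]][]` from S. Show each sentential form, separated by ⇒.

S ⇒ [S]S ⇒ [[S]S]S ⇒ [[[S]S]S]S ⇒ [[[[S]S]S]S]S ⇒ [[[[[]]S]S]S]S ⇒ [[[[[]][]]S]S]S ⇒ [[[[[]][]][]]S]S ⇒ [[[[[]][]][]][]]S ⇒ [[[[[]][]][]][]][]

S ⇒ [S]S   [S → [ S ] S]
[S]S ⇒ [[S]S]S   [S → [ S ] S]
[[S]S]S ⇒ [[[S]S]S]S   [S → [ S ] S]
[[[S]S]S]S ⇒ [[[[S]S]S]S]S   [S → [ S ] S]
[[[[S]S]S]S]S ⇒ [[[[[]]S]S]S]S   [S → [ ]]
[[[[[]]S]S]S]S ⇒ [[[[[]][]]S]S]S   [S → [ ]]
[[[[[]][]]S]S]S ⇒ [[[[[]][]][]]S]S   [S → [ ]]
[[[[[]][]][]]S]S ⇒ [[[[[]][]][]][]]S   [S → [ ]]
[[[[[]][]][]][]]S ⇒ [[[[[]][]][]][]][]   [S → [ ]]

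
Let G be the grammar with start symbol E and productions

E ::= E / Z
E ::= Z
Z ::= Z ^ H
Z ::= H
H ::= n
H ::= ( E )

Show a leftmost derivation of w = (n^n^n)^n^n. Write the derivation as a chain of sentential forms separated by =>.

E => Z => Z^H => Z^H^H => H^H^H => (E)^H^H => (Z)^H^H => (Z^H)^H^H => (Z^H^H)^H^H => (H^H^H)^H^H => (n^H^H)^H^H => (n^n^H)^H^H => (n^n^n)^H^H => (n^n^n)^n^H => (n^n^n)^n^n

E => Z   [E ::= Z]
Z => Z^H   [Z ::= Z ^ H]
Z^H => Z^H^H   [Z ::= Z ^ H]
Z^H^H => H^H^H   [Z ::= H]
H^H^H => (E)^H^H   [H ::= ( E )]
(E)^H^H => (Z)^H^H   [E ::= Z]
(Z)^H^H => (Z^H)^H^H   [Z ::= Z ^ H]
(Z^H)^H^H => (Z^H^H)^H^H   [Z ::= Z ^ H]
(Z^H^H)^H^H => (H^H^H)^H^H   [Z ::= H]
(H^H^H)^H^H => (n^H^H)^H^H   [H ::= n]
(n^H^H)^H^H => (n^n^H)^H^H   [H ::= n]
(n^n^H)^H^H => (n^n^n)^H^H   [H ::= n]
(n^n^n)^H^H => (n^n^n)^n^H   [H ::= n]
(n^n^n)^n^H => (n^n^n)^n^n   [H ::= n]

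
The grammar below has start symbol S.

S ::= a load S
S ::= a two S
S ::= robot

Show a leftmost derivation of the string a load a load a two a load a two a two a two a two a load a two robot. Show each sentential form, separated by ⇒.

S ⇒ a load S   [S ::= a load S]
a load S ⇒ a load a load S   [S ::= a load S]
a load a load S ⇒ a load a load a two S   [S ::= a two S]
a load a load a two S ⇒ a load a load a two a load S   [S ::= a load S]
a load a load a two a load S ⇒ a load a load a two a load a two S   [S ::= a two S]
a load a load a two a load a two S ⇒ a load a load a two a load a two a two S   [S ::= a two S]
a load a load a two a load a two a two S ⇒ a load a load a two a load a two a two a two S   [S ::= a two S]
a load a load a two a load a two a two a two S ⇒ a load a load a two a load a two a two a two a two S   [S ::= a two S]
a load a load a two a load a two a two a two a two S ⇒ a load a load a two a load a two a two a two a two a load S   [S ::= a load S]
a load a load a two a load a two a two a two a two a load S ⇒ a load a load a two a load a two a two a two a two a load a two S   [S ::= a two S]
a load a load a two a load a two a two a two a two a load a two S ⇒ a load a load a two a load a two a two a two a two a load a two robot   [S ::= robot]

S ⇒ a load S ⇒ a load a load S ⇒ a load a load a two S ⇒ a load a load a two a load S ⇒ a load a load a two a load a two S ⇒ a load a load a two a load a two a two S ⇒ a load a load a two a load a two a two a two S ⇒ a load a load a two a load a two a two a two a two S ⇒ a load a load a two a load a two a two a two a two a load S ⇒ a load a load a two a load a two a two a two a two a load a two S ⇒ a load a load a two a load a two a two a two a two a load a two robot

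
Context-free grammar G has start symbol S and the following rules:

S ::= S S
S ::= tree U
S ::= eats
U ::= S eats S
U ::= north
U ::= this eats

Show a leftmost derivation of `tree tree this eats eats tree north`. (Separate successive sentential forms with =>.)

S => tree U => tree S eats S => tree tree U eats S => tree tree this eats eats S => tree tree this eats eats tree U => tree tree this eats eats tree north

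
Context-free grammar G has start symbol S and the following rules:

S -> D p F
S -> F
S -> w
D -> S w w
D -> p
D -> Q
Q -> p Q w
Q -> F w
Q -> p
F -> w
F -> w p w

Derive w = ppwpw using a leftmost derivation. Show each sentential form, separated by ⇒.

S ⇒ DpF   [S -> D p F]
DpF ⇒ QpF   [D -> Q]
QpF ⇒ pQwpF   [Q -> p Q w]
pQwpF ⇒ ppwpF   [Q -> p]
ppwpF ⇒ ppwpw   [F -> w]

S⇒DpF⇒QpF⇒pQwpF⇒ppwpF⇒ppwpw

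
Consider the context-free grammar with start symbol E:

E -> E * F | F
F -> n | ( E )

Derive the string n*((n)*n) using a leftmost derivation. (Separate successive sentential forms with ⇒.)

E⇒E*F⇒F*F⇒n*F⇒n*(E)⇒n*(E*F)⇒n*(F*F)⇒n*((E)*F)⇒n*((F)*F)⇒n*((n)*F)⇒n*((n)*n)

E ⇒ E*F   [E -> E * F]
E*F ⇒ F*F   [E -> F]
F*F ⇒ n*F   [F -> n]
n*F ⇒ n*(E)   [F -> ( E )]
n*(E) ⇒ n*(E*F)   [E -> E * F]
n*(E*F) ⇒ n*(F*F)   [E -> F]
n*(F*F) ⇒ n*((E)*F)   [F -> ( E )]
n*((E)*F) ⇒ n*((F)*F)   [E -> F]
n*((F)*F) ⇒ n*((n)*F)   [F -> n]
n*((n)*F) ⇒ n*((n)*n)   [F -> n]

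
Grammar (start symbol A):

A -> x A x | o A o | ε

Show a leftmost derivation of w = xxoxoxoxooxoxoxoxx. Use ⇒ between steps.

A⇒xAx⇒xxAxx⇒xxoAoxx⇒xxoxAxoxx⇒xxoxoAoxoxx⇒xxoxoxAxoxoxx⇒xxoxoxoAoxoxoxx⇒xxoxoxoxAxoxoxoxx⇒xxoxoxoxoAoxoxoxoxx⇒xxoxoxoxooxoxoxoxx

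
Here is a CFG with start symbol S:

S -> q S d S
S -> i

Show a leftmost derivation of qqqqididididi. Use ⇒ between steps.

S ⇒ qSdS   [S -> q S d S]
qSdS ⇒ qqSdSdS   [S -> q S d S]
qqSdSdS ⇒ qqqSdSdSdS   [S -> q S d S]
qqqSdSdSdS ⇒ qqqqSdSdSdSdS   [S -> q S d S]
qqqqSdSdSdSdS ⇒ qqqqidSdSdSdS   [S -> i]
qqqqidSdSdSdS ⇒ qqqqididSdSdS   [S -> i]
qqqqididSdSdS ⇒ qqqqidididSdS   [S -> i]
qqqqidididSdS ⇒ qqqqididididS   [S -> i]
qqqqididididS ⇒ qqqqididididi   [S -> i]

S ⇒ qSdS ⇒ qqSdSdS ⇒ qqqSdSdSdS ⇒ qqqqSdSdSdSdS ⇒ qqqqidSdSdSdS ⇒ qqqqididSdSdS ⇒ qqqqidididSdS ⇒ qqqqididididS ⇒ qqqqididididi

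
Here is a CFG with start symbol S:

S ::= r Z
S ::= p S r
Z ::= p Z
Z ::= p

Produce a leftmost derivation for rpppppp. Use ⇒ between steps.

S ⇒ rZ   [S ::= r Z]
rZ ⇒ rpZ   [Z ::= p Z]
rpZ ⇒ rppZ   [Z ::= p Z]
rppZ ⇒ rpppZ   [Z ::= p Z]
rpppZ ⇒ rppppZ   [Z ::= p Z]
rppppZ ⇒ rpppppZ   [Z ::= p Z]
rpppppZ ⇒ rpppppp   [Z ::= p]

S⇒rZ⇒rpZ⇒rppZ⇒rpppZ⇒rppppZ⇒rpppppZ⇒rpppppp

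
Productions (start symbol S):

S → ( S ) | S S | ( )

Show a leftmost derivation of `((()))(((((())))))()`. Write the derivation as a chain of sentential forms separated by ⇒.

S⇒SS⇒SSS⇒(S)SS⇒((S))SS⇒((()))SS⇒((()))(S)S⇒((()))((S))S⇒((()))(((S)))S⇒((()))((((S))))S⇒((()))(((((S)))))S⇒((()))(((((())))))S⇒((()))(((((())))))()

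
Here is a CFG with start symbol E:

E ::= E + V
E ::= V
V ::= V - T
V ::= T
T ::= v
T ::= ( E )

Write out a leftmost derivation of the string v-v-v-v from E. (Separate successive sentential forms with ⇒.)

E ⇒ V ⇒ V-T ⇒ V-T-T ⇒ V-T-T-T ⇒ T-T-T-T ⇒ v-T-T-T ⇒ v-v-T-T ⇒ v-v-v-T ⇒ v-v-v-v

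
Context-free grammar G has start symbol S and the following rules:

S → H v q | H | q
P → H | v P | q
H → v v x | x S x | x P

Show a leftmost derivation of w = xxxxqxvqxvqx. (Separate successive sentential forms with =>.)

S => H   [S → H]
H => xP   [H → x P]
xP => xH   [P → H]
xH => xxSx   [H → x S x]
xxSx => xxHvqx   [S → H v q]
xxHvqx => xxxSxvqx   [H → x S x]
xxxSxvqx => xxxHvqxvqx   [S → H v q]
xxxHvqxvqx => xxxxSxvqxvqx   [H → x S x]
xxxxSxvqxvqx => xxxxqxvqxvqx   [S → q]

S => H => xP => xH => xxSx => xxHvqx => xxxSxvqx => xxxHvqxvqx => xxxxSxvqxvqx => xxxxqxvqxvqx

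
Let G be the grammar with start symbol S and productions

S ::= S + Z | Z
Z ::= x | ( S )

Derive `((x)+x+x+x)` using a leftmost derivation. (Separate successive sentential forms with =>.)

S => Z   [S ::= Z]
Z => (S)   [Z ::= ( S )]
(S) => (S+Z)   [S ::= S + Z]
(S+Z) => (S+Z+Z)   [S ::= S + Z]
(S+Z+Z) => (S+Z+Z+Z)   [S ::= S + Z]
(S+Z+Z+Z) => (Z+Z+Z+Z)   [S ::= Z]
(Z+Z+Z+Z) => ((S)+Z+Z+Z)   [Z ::= ( S )]
((S)+Z+Z+Z) => ((Z)+Z+Z+Z)   [S ::= Z]
((Z)+Z+Z+Z) => ((x)+Z+Z+Z)   [Z ::= x]
((x)+Z+Z+Z) => ((x)+x+Z+Z)   [Z ::= x]
((x)+x+Z+Z) => ((x)+x+x+Z)   [Z ::= x]
((x)+x+x+Z) => ((x)+x+x+x)   [Z ::= x]

S => Z => (S) => (S+Z) => (S+Z+Z) => (S+Z+Z+Z) => (Z+Z+Z+Z) => ((S)+Z+Z+Z) => ((Z)+Z+Z+Z) => ((x)+Z+Z+Z) => ((x)+x+Z+Z) => ((x)+x+x+Z) => ((x)+x+x+x)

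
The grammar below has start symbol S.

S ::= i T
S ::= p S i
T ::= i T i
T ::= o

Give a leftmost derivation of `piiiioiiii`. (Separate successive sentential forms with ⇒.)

S ⇒ pSi   [S ::= p S i]
pSi ⇒ piTi   [S ::= i T]
piTi ⇒ piiTii   [T ::= i T i]
piiTii ⇒ piiiTiii   [T ::= i T i]
piiiTiii ⇒ piiiiTiiii   [T ::= i T i]
piiiiTiiii ⇒ piiiioiiii   [T ::= o]

S⇒pSi⇒piTi⇒piiTii⇒piiiTiii⇒piiiiTiiii⇒piiiioiiii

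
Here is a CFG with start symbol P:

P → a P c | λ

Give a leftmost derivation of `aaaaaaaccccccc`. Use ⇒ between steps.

P⇒aPc⇒aaPcc⇒aaaPccc⇒aaaaPcccc⇒aaaaaPccccc⇒aaaaaaPcccccc⇒aaaaaaaPccccccc⇒aaaaaaaccccccc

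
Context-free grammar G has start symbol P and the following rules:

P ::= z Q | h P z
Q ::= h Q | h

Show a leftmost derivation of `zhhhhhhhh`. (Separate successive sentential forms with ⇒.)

P⇒zQ⇒zhQ⇒zhhQ⇒zhhhQ⇒zhhhhQ⇒zhhhhhQ⇒zhhhhhhQ⇒zhhhhhhhQ⇒zhhhhhhhh

P ⇒ zQ   [P ::= z Q]
zQ ⇒ zhQ   [Q ::= h Q]
zhQ ⇒ zhhQ   [Q ::= h Q]
zhhQ ⇒ zhhhQ   [Q ::= h Q]
zhhhQ ⇒ zhhhhQ   [Q ::= h Q]
zhhhhQ ⇒ zhhhhhQ   [Q ::= h Q]
zhhhhhQ ⇒ zhhhhhhQ   [Q ::= h Q]
zhhhhhhQ ⇒ zhhhhhhhQ   [Q ::= h Q]
zhhhhhhhQ ⇒ zhhhhhhhh   [Q ::= h]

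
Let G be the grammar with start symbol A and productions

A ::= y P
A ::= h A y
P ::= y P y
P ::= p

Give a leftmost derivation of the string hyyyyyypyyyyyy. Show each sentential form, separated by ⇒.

A ⇒ hAy   [A ::= h A y]
hAy ⇒ hyPy   [A ::= y P]
hyPy ⇒ hyyPyy   [P ::= y P y]
hyyPyy ⇒ hyyyPyyy   [P ::= y P y]
hyyyPyyy ⇒ hyyyyPyyyy   [P ::= y P y]
hyyyyPyyyy ⇒ hyyyyyPyyyyy   [P ::= y P y]
hyyyyyPyyyyy ⇒ hyyyyyyPyyyyyy   [P ::= y P y]
hyyyyyyPyyyyyy ⇒ hyyyyyypyyyyyy   [P ::= p]

A ⇒ hAy ⇒ hyPy ⇒ hyyPyy ⇒ hyyyPyyy ⇒ hyyyyPyyyy ⇒ hyyyyyPyyyyy ⇒ hyyyyyyPyyyyyy ⇒ hyyyyyypyyyyyy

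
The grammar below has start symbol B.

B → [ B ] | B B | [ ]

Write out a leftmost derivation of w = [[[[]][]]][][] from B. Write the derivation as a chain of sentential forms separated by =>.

B => BB => BBB => [B]BB => [[B]]BB => [[BB]]BB => [[[B]B]]BB => [[[[]]B]]BB => [[[[]][]]]BB => [[[[]][]]][]B => [[[[]][]]][][]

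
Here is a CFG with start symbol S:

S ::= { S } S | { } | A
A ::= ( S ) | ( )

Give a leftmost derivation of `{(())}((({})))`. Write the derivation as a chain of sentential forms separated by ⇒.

S ⇒ {S}S ⇒ {A}S ⇒ {(S)}S ⇒ {(A)}S ⇒ {(())}S ⇒ {(())}A ⇒ {(())}(S) ⇒ {(())}(A) ⇒ {(())}((S)) ⇒ {(())}((A)) ⇒ {(())}(((S))) ⇒ {(())}((({})))

S ⇒ {S}S   [S ::= { S } S]
{S}S ⇒ {A}S   [S ::= A]
{A}S ⇒ {(S)}S   [A ::= ( S )]
{(S)}S ⇒ {(A)}S   [S ::= A]
{(A)}S ⇒ {(())}S   [A ::= ( )]
{(())}S ⇒ {(())}A   [S ::= A]
{(())}A ⇒ {(())}(S)   [A ::= ( S )]
{(())}(S) ⇒ {(())}(A)   [S ::= A]
{(())}(A) ⇒ {(())}((S))   [A ::= ( S )]
{(())}((S)) ⇒ {(())}((A))   [S ::= A]
{(())}((A)) ⇒ {(())}(((S)))   [A ::= ( S )]
{(())}(((S))) ⇒ {(())}((({})))   [S ::= { }]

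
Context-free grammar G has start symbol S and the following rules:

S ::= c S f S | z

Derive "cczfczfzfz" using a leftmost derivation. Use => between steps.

S => cSfS => ccSfSfS => cczfSfS => cczfcSfSfS => cczfczfSfS => cczfczfzfS => cczfczfzfz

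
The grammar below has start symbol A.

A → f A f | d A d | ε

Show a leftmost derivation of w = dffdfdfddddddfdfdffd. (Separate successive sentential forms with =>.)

A=>dAd=>dfAfd=>dffAffd=>dffdAdffd=>dffdfAfdffd=>dffdfdAdfdffd=>dffdfdfAfdfdffd=>dffdfdfdAdfdfdffd=>dffdfdfddAddfdfdffd=>dffdfdfdddAdddfdfdffd=>dffdfdfddddddfdfdffd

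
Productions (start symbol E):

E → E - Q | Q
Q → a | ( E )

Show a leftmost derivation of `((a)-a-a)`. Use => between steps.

E => Q => (E) => (E-Q) => (E-Q-Q) => (Q-Q-Q) => ((E)-Q-Q) => ((Q)-Q-Q) => ((a)-Q-Q) => ((a)-a-Q) => ((a)-a-a)

E => Q   [E → Q]
Q => (E)   [Q → ( E )]
(E) => (E-Q)   [E → E - Q]
(E-Q) => (E-Q-Q)   [E → E - Q]
(E-Q-Q) => (Q-Q-Q)   [E → Q]
(Q-Q-Q) => ((E)-Q-Q)   [Q → ( E )]
((E)-Q-Q) => ((Q)-Q-Q)   [E → Q]
((Q)-Q-Q) => ((a)-Q-Q)   [Q → a]
((a)-Q-Q) => ((a)-a-Q)   [Q → a]
((a)-a-Q) => ((a)-a-a)   [Q → a]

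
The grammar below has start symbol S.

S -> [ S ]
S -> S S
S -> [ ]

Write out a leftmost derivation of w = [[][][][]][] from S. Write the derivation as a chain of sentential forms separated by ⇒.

S ⇒ SS ⇒ [S]S ⇒ [SS]S ⇒ [[]S]S ⇒ [[]SS]S ⇒ [[][]S]S ⇒ [[][]SS]S ⇒ [[][][]S]S ⇒ [[][][][]]S ⇒ [[][][][]][]

S ⇒ SS   [S -> S S]
SS ⇒ [S]S   [S -> [ S ]]
[S]S ⇒ [SS]S   [S -> S S]
[SS]S ⇒ [[]S]S   [S -> [ ]]
[[]S]S ⇒ [[]SS]S   [S -> S S]
[[]SS]S ⇒ [[][]S]S   [S -> [ ]]
[[][]S]S ⇒ [[][]SS]S   [S -> S S]
[[][]SS]S ⇒ [[][][]S]S   [S -> [ ]]
[[][][]S]S ⇒ [[][][][]]S   [S -> [ ]]
[[][][][]]S ⇒ [[][][][]][]   [S -> [ ]]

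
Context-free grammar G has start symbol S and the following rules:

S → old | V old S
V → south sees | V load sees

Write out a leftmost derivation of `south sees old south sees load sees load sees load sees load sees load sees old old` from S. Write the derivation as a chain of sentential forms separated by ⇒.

S ⇒ V old S ⇒ south sees old S ⇒ south sees old V old S ⇒ south sees old V load sees old S ⇒ south sees old V load sees load sees old S ⇒ south sees old V load sees load sees load sees old S ⇒ south sees old V load sees load sees load sees load sees old S ⇒ south sees old V load sees load sees load sees load sees load sees old S ⇒ south sees old south sees load sees load sees load sees load sees load sees old S ⇒ south sees old south sees load sees load sees load sees load sees load sees old old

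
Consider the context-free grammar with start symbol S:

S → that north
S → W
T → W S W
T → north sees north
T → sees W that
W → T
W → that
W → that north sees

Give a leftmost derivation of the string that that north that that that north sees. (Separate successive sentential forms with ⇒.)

S ⇒ W ⇒ T ⇒ W S W ⇒ that S W ⇒ that that north W ⇒ that that north T ⇒ that that north W S W ⇒ that that north that S W ⇒ that that north that W W ⇒ that that north that that W ⇒ that that north that that that north sees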